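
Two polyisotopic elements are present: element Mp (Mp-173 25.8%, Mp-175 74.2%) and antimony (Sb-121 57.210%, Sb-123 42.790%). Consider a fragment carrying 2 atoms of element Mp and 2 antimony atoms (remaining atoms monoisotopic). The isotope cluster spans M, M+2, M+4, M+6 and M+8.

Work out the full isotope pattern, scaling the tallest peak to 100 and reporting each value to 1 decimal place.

5.7 : 41.6 : 100.0 : 89.4 : 26.5

Element Mp pattern (n=2): 0.066564 : 0.382872 : 0.550564
Antimony pattern (n=2): 0.32729841 : 0.48960318 : 0.18309841
Convolve the two distributions (both contribute in 2-u steps):
  M: 0.066564×0.32729841 = 0.021786
  M+2: 0.066564×0.48960318 + 0.382872×0.32729841 = 0.157903
  M+4: 0.066564×0.18309841 + 0.382872×0.48960318 + 0.550564×0.32729841 = 0.379842
  M+6: 0.382872×0.18309841 + 0.550564×0.48960318 = 0.339661
  M+8: 0.550564×0.18309841 = 0.100807
Scale to base peak (0.379842) = 100: 5.7 : 41.6 : 100.0 : 89.4 : 26.5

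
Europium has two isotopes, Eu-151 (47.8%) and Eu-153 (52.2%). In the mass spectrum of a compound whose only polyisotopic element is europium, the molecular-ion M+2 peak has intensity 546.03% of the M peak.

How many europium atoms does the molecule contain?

5

The M+2/M ratio from n Eu atoms is n · q/p = n · 0.522/0.478.
n = 5.4603 × 0.478/0.522 = 5.00 ≈ 5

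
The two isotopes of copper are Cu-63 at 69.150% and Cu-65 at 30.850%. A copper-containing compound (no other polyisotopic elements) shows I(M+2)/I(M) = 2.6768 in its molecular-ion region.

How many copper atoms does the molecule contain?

With n Cu atoms, P(M+2)/P(M) = C(n,1)·p^(n−1)q / p^n = n·q/p = n · 0.30850/0.69150.
n = 2.6768 × 0.69150/0.30850 = 6.00 ≈ 6

6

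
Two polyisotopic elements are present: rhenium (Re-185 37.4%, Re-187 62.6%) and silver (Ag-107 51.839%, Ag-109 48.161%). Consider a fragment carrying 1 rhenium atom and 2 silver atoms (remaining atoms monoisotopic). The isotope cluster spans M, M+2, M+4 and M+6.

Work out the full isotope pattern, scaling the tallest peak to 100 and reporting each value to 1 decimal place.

25.2 : 88.9 : 100.0 : 36.4

Rhenium pattern (n=1): 0.3740 : 0.6260
Silver pattern (n=2): 0.26872819 : 0.49932362 : 0.23194819
Convolve the two distributions (both contribute in 2-u steps):
  M: 0.3740×0.26872819 = 0.100504
  M+2: 0.3740×0.49932362 + 0.6260×0.26872819 = 0.354971
  M+4: 0.3740×0.23194819 + 0.6260×0.49932362 = 0.399325
  M+6: 0.6260×0.23194819 = 0.145200
Scale to base peak (0.399325) = 100: 25.2 : 88.9 : 100.0 : 36.4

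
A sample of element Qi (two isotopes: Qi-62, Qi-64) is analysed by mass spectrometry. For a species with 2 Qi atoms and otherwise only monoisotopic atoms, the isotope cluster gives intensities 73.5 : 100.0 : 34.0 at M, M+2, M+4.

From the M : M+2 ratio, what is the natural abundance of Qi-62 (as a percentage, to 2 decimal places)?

59.51%

Write p for the Qi-62 fraction. I(M+2)/I(M) = [C(2,1)·p^1·(1−p)] / p^2 = 2·(1−p)/p = 100.0/73.5 = 1.3605
(1−p)/p = 1.3605/2 = 0.6803  ⇒  p = 1/(1 + 0.6803) = 0.5951
Qi-62: 59.51%, Qi-64: 40.49%.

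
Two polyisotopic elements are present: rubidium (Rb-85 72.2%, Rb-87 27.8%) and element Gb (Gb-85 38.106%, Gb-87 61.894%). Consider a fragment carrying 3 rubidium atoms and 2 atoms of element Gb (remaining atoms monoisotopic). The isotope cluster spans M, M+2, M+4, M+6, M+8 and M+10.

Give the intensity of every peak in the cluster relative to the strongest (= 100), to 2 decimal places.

Rubidium pattern (n=3): 0.37636705 : 0.43475086 : 0.16739714 : 0.02148495
Element Gb pattern (n=2): 0.14520672 : 0.47170655 : 0.38308672
Convolve the two distributions (both contribute in 2-u steps):
  M: 0.37636705×0.14520672 = 0.054651
  M+2: 0.37636705×0.47170655 + 0.43475086×0.14520672 = 0.240664
  M+4: 0.37636705×0.38308672 + 0.43475086×0.47170655 + 0.16739714×0.14520672 = 0.373563
  M+6: 0.43475086×0.38308672 + 0.16739714×0.47170655 + 0.02148495×0.14520672 = 0.248629
  M+8: 0.16739714×0.38308672 + 0.02148495×0.47170655 = 0.074262
  M+10: 0.02148495×0.38308672 = 0.008231
Scale to base peak (0.373563) = 100: 14.63 : 64.42 : 100.00 : 66.56 : 19.88 : 2.20

14.63 : 64.42 : 100.00 : 66.56 : 19.88 : 2.20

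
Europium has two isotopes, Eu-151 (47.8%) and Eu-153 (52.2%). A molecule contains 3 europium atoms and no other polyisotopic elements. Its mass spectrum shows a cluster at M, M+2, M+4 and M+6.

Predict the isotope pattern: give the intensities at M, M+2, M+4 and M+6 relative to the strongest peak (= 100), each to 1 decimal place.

Each Eu atom is independently Eu-151 (p = 0.478) or Eu-153 (q = 0.522); the cluster is the binomial expansion (p + q)^3.
P(M) = 0.478^3 = 0.109215
P(M+2) = 3 × 0.478^2 × 0.522^1 = 0.357806
P(M+4) = 3 × 0.478^1 × 0.522^2 = 0.390742
P(M+6) = 0.522^3 = 0.142237
The M+4 peak is largest (0.390742); scaling to 100 gives 28.0 : 91.6 : 100.0 : 36.4.

28.0 : 91.6 : 100.0 : 36.4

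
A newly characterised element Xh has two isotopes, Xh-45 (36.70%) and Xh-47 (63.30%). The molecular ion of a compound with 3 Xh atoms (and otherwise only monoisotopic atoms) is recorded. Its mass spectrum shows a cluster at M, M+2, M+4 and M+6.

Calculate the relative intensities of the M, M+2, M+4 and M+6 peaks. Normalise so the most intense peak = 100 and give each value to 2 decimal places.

The 3 Xh atoms are independent, so intensities follow the terms of (0.3670 + 0.6330)^3.
P(M) = 0.3670^3 = 0.049431
P(M+2) = 3 × 0.3670^2 × 0.6330^1 = 0.255774
P(M+4) = 3 × 0.3670^1 × 0.6330^2 = 0.441159
P(M+6) = 0.6330^3 = 0.253636
The M+4 peak is largest (0.441159); scaling to 100 gives 11.20 : 57.98 : 100.00 : 57.49.

11.20 : 57.98 : 100.00 : 57.49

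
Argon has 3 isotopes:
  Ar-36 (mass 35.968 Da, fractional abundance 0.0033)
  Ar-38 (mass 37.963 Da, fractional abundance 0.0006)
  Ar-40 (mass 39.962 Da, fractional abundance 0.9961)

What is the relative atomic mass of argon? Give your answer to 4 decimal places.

Ar = Σ fᵢ·mᵢ = 0.0033 × 35.968 + 0.0006 × 37.963 + 0.9961 × 39.962
= 0.11869 + 0.02278 + 39.80615 = 39.94762 Da

39.9476 Da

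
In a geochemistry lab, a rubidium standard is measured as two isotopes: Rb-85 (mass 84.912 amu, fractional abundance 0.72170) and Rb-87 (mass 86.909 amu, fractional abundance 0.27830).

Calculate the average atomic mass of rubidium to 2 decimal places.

Average mass = Σ (abundance × isotope mass) = 0.72170 × 84.912 + 0.27830 × 86.909
= 61.2810 + 24.1868 = 85.4678 amu

85.47 amu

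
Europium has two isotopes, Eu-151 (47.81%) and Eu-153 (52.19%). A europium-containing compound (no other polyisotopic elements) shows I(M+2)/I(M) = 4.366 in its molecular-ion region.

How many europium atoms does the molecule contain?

For n independent Eu atoms, I(M+2)/I(M) = n · (abundance Eu-153) / (abundance Eu-151) = n · 0.5219/0.4781.
n = 4.366 × 0.4781/0.5219 = 4.00 ≈ 4

4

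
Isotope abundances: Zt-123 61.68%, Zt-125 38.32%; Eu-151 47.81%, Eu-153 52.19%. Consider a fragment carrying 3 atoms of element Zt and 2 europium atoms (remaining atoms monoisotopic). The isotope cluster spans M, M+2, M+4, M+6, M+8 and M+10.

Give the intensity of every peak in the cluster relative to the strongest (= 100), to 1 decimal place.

Element Zt pattern (n=3): 0.23465677 : 0.4373564 : 0.27171688 : 0.05626995
Europium pattern (n=2): 0.22857961 : 0.49904078 : 0.27237961
Convolve the two distributions (both contribute in 2-u steps):
  M: 0.23465677×0.22857961 = 0.053638
  M+2: 0.23465677×0.49904078 + 0.4373564×0.22857961 = 0.217074
  M+4: 0.23465677×0.27237961 + 0.4373564×0.49904078 + 0.27171688×0.22857961 = 0.344283
  M+6: 0.4373564×0.27237961 + 0.27171688×0.49904078 + 0.05626995×0.22857961 = 0.267587
  M+8: 0.27171688×0.27237961 + 0.05626995×0.49904078 = 0.102091
  M+10: 0.05626995×0.27237961 = 0.015327
Scale to base peak (0.344283) = 100: 15.6 : 63.1 : 100.0 : 77.7 : 29.7 : 4.5

15.6 : 63.1 : 100.0 : 77.7 : 29.7 : 4.5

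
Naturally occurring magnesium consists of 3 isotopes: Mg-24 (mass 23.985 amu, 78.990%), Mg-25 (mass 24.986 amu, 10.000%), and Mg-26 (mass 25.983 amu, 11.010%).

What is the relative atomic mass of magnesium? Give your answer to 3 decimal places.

24.305 amu

Ar = Σ fᵢ·mᵢ = 0.78990 × 23.985 + 0.10000 × 24.986 + 0.11010 × 25.983
= 18.9458 + 2.4986 + 2.8607 = 24.3051 amu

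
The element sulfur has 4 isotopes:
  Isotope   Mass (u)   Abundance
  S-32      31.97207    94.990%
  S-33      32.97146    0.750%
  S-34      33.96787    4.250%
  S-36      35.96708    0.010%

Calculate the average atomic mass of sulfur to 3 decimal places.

Ar = Σ fᵢ·mᵢ = 0.94990 × 31.97207 + 0.00750 × 32.97146 + 0.04250 × 33.96787 + 0.00010 × 35.96708
= 30.370269 + 0.247286 + 1.443634 + 0.003597 = 32.064786 u

32.065 u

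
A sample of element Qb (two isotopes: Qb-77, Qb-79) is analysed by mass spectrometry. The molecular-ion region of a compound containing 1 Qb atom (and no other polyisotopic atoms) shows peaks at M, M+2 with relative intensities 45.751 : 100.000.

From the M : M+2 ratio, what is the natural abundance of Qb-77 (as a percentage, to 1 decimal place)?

Let p = fractional abundance of Qb-77. I(M+2)/I(M) = [C(1,1)·p^0·(1−p)] / p^1 = 1·(1−p)/p = 100.000/45.751 = 2.1857
(1−p)/p = 2.1857/1 = 2.1857  ⇒  p = 1/(1 + 2.1857) = 0.3139
Qb-77: 31.4%, Qb-79: 68.6%.

31.4%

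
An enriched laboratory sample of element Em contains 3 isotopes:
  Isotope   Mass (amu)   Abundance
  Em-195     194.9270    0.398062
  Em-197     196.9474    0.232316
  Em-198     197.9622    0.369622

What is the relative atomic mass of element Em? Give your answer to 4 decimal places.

Weight each isotope mass by its fractional abundance: 0.398062 × 194.9270 + 0.232316 × 196.9474 + 0.369622 × 197.9622
= 77.59303 + 45.75403 + 73.17118 = 196.51824 amu

196.5182 amu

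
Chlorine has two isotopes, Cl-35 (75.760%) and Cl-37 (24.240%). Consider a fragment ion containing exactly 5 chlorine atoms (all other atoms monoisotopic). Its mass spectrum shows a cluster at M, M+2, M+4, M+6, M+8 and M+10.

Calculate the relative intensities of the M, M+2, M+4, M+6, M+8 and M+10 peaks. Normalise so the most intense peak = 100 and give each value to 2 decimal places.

62.51 : 100.00 : 63.99 : 20.47 : 3.28 : 0.21

Each Cl atom is independently Cl-35 (p = 0.75760) or Cl-37 (q = 0.24240); the cluster is the binomial expansion (p + q)^5.
P(M) = 0.75760^5 = 0.249574
P(M+2) = 5 × 0.75760^4 × 0.24240^1 = 0.399266
P(M+4) = 10 × 0.75760^3 × 0.24240^2 = 0.255497
P(M+6) = 10 × 0.75760^2 × 0.24240^3 = 0.081748
P(M+8) = 5 × 0.75760^1 × 0.24240^4 = 0.013078
P(M+10) = 0.24240^5 = 0.000837
The M+2 peak is largest (0.399266); scaling to 100 gives 62.51 : 100.00 : 63.99 : 20.47 : 3.28 : 0.21.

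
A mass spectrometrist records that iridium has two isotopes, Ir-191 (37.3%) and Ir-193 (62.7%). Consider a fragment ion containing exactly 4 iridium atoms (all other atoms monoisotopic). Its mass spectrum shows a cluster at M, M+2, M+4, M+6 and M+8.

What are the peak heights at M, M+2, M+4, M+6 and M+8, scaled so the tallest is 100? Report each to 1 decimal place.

The 4 Ir atoms are independent, so intensities follow the terms of (0.373 + 0.627)^4.
P(M) = 0.373^4 = 0.019357
P(M+2) = 4 × 0.373^3 × 0.627^1 = 0.130153
P(M+4) = 6 × 0.373^2 × 0.627^2 = 0.328174
P(M+6) = 4 × 0.373^1 × 0.627^3 = 0.367766
P(M+8) = 0.627^4 = 0.154550
The M+6 peak is largest (0.367766); scaling to 100 gives 5.3 : 35.4 : 89.2 : 100.0 : 42.0.

5.3 : 35.4 : 89.2 : 100.0 : 42.0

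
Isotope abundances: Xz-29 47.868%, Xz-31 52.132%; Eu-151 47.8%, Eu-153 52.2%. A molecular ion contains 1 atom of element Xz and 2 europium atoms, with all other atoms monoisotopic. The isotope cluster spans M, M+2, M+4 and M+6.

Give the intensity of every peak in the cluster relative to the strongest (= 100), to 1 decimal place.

28.0 : 91.7 : 100.0 : 36.4

Element Xz pattern (n=1): 0.47868 : 0.52132
Europium pattern (n=2): 0.228484 : 0.499032 : 0.272484
Convolve the two distributions (both contribute in 2-u steps):
  M: 0.47868×0.228484 = 0.109371
  M+2: 0.47868×0.499032 + 0.52132×0.228484 = 0.357990
  M+4: 0.47868×0.272484 + 0.52132×0.499032 = 0.390588
  M+6: 0.52132×0.272484 = 0.142051
Scale to base peak (0.390588) = 100: 28.0 : 91.7 : 100.0 : 36.4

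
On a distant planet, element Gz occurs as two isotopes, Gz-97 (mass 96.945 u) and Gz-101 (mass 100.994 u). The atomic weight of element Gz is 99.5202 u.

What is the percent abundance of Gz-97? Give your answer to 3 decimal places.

Writing the weighted mean with unknown fraction x of Gz-97:
96.945·x + 100.994·(1 − x) = 99.5202
(96.945 − 100.994)·x = 99.5202 − 100.994
x = -1.4738 / -4.049 = 0.36399 → 36.399% Gz-97, 63.601% Gz-101.

36.399%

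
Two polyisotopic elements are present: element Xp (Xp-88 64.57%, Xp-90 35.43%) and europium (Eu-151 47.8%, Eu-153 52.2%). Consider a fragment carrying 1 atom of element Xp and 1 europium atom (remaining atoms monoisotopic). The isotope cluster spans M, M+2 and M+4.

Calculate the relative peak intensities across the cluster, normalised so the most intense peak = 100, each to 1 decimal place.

60.9 : 100.0 : 36.5

Element Xp pattern (n=1): 0.6457 : 0.3543
Europium pattern (n=1): 0.4780 : 0.5220
Convolve the two distributions (both contribute in 2-u steps):
  M: 0.6457×0.4780 = 0.308645
  M+2: 0.6457×0.5220 + 0.3543×0.4780 = 0.506411
  M+4: 0.3543×0.5220 = 0.184945
Scale to base peak (0.506411) = 100: 60.9 : 100.0 : 36.5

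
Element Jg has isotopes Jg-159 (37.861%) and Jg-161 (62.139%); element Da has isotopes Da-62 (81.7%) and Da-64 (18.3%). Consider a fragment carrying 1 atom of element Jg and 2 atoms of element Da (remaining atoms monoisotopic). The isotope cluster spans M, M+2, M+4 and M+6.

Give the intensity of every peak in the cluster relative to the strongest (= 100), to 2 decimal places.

Element Jg pattern (n=1): 0.37861 : 0.62139
Element Da pattern (n=2): 0.667489 : 0.299022 : 0.033489
Convolve the two distributions (both contribute in 2-u steps):
  M: 0.37861×0.667489 = 0.252718
  M+2: 0.37861×0.299022 + 0.62139×0.667489 = 0.527984
  M+4: 0.37861×0.033489 + 0.62139×0.299022 = 0.198489
  M+6: 0.62139×0.033489 = 0.020810
Scale to base peak (0.527984) = 100: 47.86 : 100.00 : 37.59 : 3.94

47.86 : 100.00 : 37.59 : 3.94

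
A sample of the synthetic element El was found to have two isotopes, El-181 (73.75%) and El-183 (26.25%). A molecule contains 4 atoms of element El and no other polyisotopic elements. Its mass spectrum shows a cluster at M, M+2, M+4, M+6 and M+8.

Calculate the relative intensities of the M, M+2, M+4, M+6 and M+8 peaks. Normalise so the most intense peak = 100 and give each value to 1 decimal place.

70.2 : 100.0 : 53.4 : 12.7 : 1.1

Expanding (0.7375 + 0.2625)^4:
P(M) = 0.7375^4 = 0.295834
P(M+2) = 4 × 0.7375^3 × 0.2625^1 = 0.421187
P(M+4) = 6 × 0.7375^2 × 0.2625^2 = 0.224871
P(M+6) = 4 × 0.7375^1 × 0.2625^3 = 0.053359
P(M+8) = 0.2625^4 = 0.004748
The M+2 peak is largest (0.421187); scaling to 100 gives 70.2 : 100.0 : 53.4 : 12.7 : 1.1.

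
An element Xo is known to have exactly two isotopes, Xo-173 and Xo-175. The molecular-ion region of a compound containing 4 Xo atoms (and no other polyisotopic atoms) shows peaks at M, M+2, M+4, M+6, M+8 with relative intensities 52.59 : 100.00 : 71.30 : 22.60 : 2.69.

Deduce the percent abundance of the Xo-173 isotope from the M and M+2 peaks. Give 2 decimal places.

If p is the fraction of Xo that is Xo-173, then I(M+2)/I(M) = [C(4,1)·p^3·(1−p)] / p^4 = 4·(1−p)/p = 100.00/52.59 = 1.9015
(1−p)/p = 1.9015/4 = 0.4754  ⇒  p = 1/(1 + 0.4754) = 0.6778
Xo-173: 67.78%, Xo-175: 32.22%.

67.78%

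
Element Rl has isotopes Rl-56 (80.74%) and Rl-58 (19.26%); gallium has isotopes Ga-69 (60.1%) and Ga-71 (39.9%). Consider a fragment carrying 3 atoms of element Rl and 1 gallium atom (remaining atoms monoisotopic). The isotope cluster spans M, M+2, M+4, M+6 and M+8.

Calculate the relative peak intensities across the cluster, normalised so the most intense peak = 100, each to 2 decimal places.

Element Rl pattern (n=3): 0.52633983 : 0.37666479 : 0.08985093 : 0.00714445
Gallium pattern (n=1): 0.6010 : 0.3990
Convolve the two distributions (both contribute in 2-u steps):
  M: 0.52633983×0.6010 = 0.316330
  M+2: 0.52633983×0.3990 + 0.37666479×0.6010 = 0.436385
  M+4: 0.37666479×0.3990 + 0.08985093×0.6010 = 0.204290
  M+6: 0.08985093×0.3990 + 0.00714445×0.6010 = 0.040144
  M+8: 0.00714445×0.3990 = 0.002851
Scale to base peak (0.436385) = 100: 72.49 : 100.00 : 46.81 : 9.20 : 0.65

72.49 : 100.00 : 46.81 : 9.20 : 0.65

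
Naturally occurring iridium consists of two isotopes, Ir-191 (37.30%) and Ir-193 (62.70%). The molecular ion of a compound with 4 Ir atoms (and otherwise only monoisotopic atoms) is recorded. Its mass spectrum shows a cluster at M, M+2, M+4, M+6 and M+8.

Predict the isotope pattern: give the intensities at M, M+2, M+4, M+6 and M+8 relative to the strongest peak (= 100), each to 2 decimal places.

The 4 Ir atoms are independent, so intensities follow the terms of (0.3730 + 0.6270)^4.
P(M) = 0.3730^4 = 0.019357
P(M+2) = 4 × 0.3730^3 × 0.6270^1 = 0.130153
P(M+4) = 6 × 0.3730^2 × 0.6270^2 = 0.328174
P(M+6) = 4 × 0.3730^1 × 0.6270^3 = 0.367766
P(M+8) = 0.6270^4 = 0.154550
The M+6 peak is largest (0.367766); scaling to 100 gives 5.26 : 35.39 : 89.23 : 100.00 : 42.02.

5.26 : 35.39 : 89.23 : 100.00 : 42.02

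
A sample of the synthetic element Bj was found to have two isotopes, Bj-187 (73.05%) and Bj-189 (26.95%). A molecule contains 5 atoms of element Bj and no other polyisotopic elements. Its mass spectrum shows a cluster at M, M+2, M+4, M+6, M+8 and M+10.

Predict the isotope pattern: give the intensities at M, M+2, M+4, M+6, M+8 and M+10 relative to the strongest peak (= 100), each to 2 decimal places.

54.21 : 100.00 : 73.79 : 27.22 : 5.02 : 0.37

Each Bj atom is independently Bj-187 (p = 0.7305) or Bj-189 (q = 0.2695); the cluster is the binomial expansion (p + q)^5.
P(M) = 0.7305^5 = 0.208018
P(M+2) = 5 × 0.7305^4 × 0.2695^1 = 0.383716
P(M+4) = 10 × 0.7305^3 × 0.2695^2 = 0.283125
P(M+6) = 10 × 0.7305^2 × 0.2695^3 = 0.104452
P(M+8) = 5 × 0.7305^1 × 0.2695^4 = 0.019267
P(M+10) = 0.2695^5 = 0.001422
The M+2 peak is largest (0.383716); scaling to 100 gives 54.21 : 100.00 : 73.79 : 27.22 : 5.02 : 0.37.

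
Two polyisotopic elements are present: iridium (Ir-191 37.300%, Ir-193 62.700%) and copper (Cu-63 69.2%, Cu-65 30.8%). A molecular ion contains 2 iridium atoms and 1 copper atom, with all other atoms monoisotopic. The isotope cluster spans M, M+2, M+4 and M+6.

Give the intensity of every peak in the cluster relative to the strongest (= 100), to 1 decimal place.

Iridium pattern (n=2): 0.139129 : 0.467742 : 0.393129
Copper pattern (n=1): 0.6920 : 0.3080
Convolve the two distributions (both contribute in 2-u steps):
  M: 0.139129×0.6920 = 0.096277
  M+2: 0.139129×0.3080 + 0.467742×0.6920 = 0.366529
  M+4: 0.467742×0.3080 + 0.393129×0.6920 = 0.416110
  M+6: 0.393129×0.3080 = 0.121084
Scale to base peak (0.416110) = 100: 23.1 : 88.1 : 100.0 : 29.1

23.1 : 88.1 : 100.0 : 29.1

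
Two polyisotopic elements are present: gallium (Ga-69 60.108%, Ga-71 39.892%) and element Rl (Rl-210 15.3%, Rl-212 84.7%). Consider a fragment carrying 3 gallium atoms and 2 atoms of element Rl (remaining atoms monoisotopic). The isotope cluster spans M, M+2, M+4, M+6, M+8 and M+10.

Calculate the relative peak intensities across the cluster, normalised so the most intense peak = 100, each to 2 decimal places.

Gallium pattern (n=3): 0.2171685 : 0.432386 : 0.2869625 : 0.063483
Element Rl pattern (n=2): 0.023409 : 0.259182 : 0.717409
Convolve the two distributions (both contribute in 2-u steps):
  M: 0.2171685×0.023409 = 0.005084
  M+2: 0.2171685×0.259182 + 0.432386×0.023409 = 0.066408
  M+4: 0.2171685×0.717409 + 0.432386×0.259182 + 0.2869625×0.023409 = 0.274583
  M+6: 0.432386×0.717409 + 0.2869625×0.259182 + 0.063483×0.023409 = 0.386059
  M+8: 0.2869625×0.717409 + 0.063483×0.259182 = 0.222323
  M+10: 0.063483×0.717409 = 0.045543
Scale to base peak (0.386059) = 100: 1.32 : 17.20 : 71.12 : 100.00 : 57.59 : 11.80

1.32 : 17.20 : 71.12 : 100.00 : 57.59 : 11.80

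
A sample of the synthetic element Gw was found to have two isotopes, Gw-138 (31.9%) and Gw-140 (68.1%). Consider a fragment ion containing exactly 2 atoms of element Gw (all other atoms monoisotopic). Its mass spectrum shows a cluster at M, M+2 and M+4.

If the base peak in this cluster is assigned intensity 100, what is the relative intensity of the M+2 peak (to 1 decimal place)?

93.7

Term probabilities: M 0.1018, M+2 0.4345, M+4 0.4638. Base peak = M+4.
P(M+4) = C(2,2) × 0.319^0 × 0.681^2 = 1 × 1.0000 × 0.463761 = 0.463761 (base)
P(M+2) = C(2,1) × 0.319^1 × 0.681^1 = 2 × 0.3190 × 0.6810 = 0.434478
Relative intensity = 0.434478 / 0.463761 × 100 = 93.7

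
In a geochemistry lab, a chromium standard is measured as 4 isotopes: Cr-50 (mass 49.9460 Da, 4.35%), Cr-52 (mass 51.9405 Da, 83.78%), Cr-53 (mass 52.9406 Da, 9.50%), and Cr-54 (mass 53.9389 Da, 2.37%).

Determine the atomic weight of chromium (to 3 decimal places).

Average mass = Σ (abundance × isotope mass) = 0.0435 × 49.9460 + 0.8378 × 51.9405 + 0.0950 × 52.9406 + 0.0237 × 53.9389
= 2.17265 + 43.51575 + 5.02936 + 1.27835 = 51.99611 Da

51.996 Da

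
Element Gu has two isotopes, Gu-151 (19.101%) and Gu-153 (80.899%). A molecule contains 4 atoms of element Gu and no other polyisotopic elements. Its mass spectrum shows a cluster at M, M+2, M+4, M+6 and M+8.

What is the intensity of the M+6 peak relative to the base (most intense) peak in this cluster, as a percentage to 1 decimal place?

94.4%

Binomial terms of (0.19101 + 0.80899)^4: M 0.0013, M+2 0.0226, M+4 0.1433, M+6 0.4045, M+8 0.4283 → M+8 is the base peak.
P(M+8) = C(4,4) × 0.19101^0 × 0.80899^4 = 1 × 1.0000 × 0.4283242 = 0.428324 (base)
P(M+6) = C(4,3) × 0.19101^1 × 0.80899^3 = 4 × 0.19101 × 0.52945549 = 0.404525
Relative intensity = 0.404525 / 0.428324 × 100 = 94.4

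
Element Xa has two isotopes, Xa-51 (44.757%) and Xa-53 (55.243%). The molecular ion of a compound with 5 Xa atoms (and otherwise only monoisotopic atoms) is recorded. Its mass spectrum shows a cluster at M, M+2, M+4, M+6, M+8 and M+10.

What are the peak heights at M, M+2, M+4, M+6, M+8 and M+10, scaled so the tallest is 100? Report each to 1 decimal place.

The 5 Xa atoms are independent, so intensities follow the terms of (0.44757 + 0.55243)^5.
P(M) = 0.44757^5 = 0.017960
P(M+2) = 5 × 0.44757^4 × 0.55243^1 = 0.110839
P(M+4) = 10 × 0.44757^3 × 0.55243^2 = 0.273613
P(M+6) = 10 × 0.44757^2 × 0.55243^3 = 0.337718
P(M+8) = 5 × 0.44757^1 × 0.55243^4 = 0.208420
P(M+10) = 0.55243^5 = 0.051450
The M+6 peak is largest (0.337718); scaling to 100 gives 5.3 : 32.8 : 81.0 : 100.0 : 61.7 : 15.2.

5.3 : 32.8 : 81.0 : 100.0 : 61.7 : 15.2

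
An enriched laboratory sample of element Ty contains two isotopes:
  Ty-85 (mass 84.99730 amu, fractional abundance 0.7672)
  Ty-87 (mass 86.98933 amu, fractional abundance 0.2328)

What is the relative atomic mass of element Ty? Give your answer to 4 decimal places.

85.4610 amu

Weight each isotope mass by its fractional abundance: 0.7672 × 84.99730 + 0.2328 × 86.98933
= 65.209929 + 20.251116 = 85.461045 amu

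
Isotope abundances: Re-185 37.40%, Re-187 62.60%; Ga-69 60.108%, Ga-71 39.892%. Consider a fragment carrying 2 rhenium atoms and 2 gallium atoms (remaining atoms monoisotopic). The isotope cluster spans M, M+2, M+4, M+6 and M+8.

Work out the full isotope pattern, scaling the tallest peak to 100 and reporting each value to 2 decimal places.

Rhenium pattern (n=2): 0.139876 : 0.468248 : 0.391876
Gallium pattern (n=2): 0.36129717 : 0.47956567 : 0.15913717
Convolve the two distributions (both contribute in 2-u steps):
  M: 0.139876×0.36129717 = 0.050537
  M+2: 0.139876×0.47956567 + 0.468248×0.36129717 = 0.236256
  M+4: 0.139876×0.15913717 + 0.468248×0.47956567 + 0.391876×0.36129717 = 0.388399
  M+6: 0.468248×0.15913717 + 0.391876×0.47956567 = 0.262446
  M+8: 0.391876×0.15913717 = 0.062362
Scale to base peak (0.388399) = 100: 13.01 : 60.83 : 100.00 : 67.57 : 16.06

13.01 : 60.83 : 100.00 : 67.57 : 16.06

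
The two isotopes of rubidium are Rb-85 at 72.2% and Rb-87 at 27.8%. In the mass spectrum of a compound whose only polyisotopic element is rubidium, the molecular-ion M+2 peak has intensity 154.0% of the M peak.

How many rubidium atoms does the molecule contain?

For n independent Rb atoms, I(M+2)/I(M) = n · (abundance Rb-87) / (abundance Rb-85) = n · 0.278/0.722.
n = 1.540 × 0.722/0.278 = 4.00 ≈ 4

4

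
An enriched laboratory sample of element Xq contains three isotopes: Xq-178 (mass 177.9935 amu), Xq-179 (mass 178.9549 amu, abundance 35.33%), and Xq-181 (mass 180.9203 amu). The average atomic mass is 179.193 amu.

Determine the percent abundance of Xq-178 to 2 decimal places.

35.29%

Let x and y be the fractions of Xq-178 and Xq-181. Then x + y = 1 − 0.3533 = 0.6467 and 177.9935x + 180.9203y = 179.193 − 0.3533×178.9549 = 115.96823383.
Substituting: 177.9935x + 180.9203(0.6467 − x) = 115.96823383
(177.9935 − 180.9203)x = -1.03292418  ⇒  x = 0.35292, y = 0.29378
Xq-178: 35.29%, Xq-181: 29.38%.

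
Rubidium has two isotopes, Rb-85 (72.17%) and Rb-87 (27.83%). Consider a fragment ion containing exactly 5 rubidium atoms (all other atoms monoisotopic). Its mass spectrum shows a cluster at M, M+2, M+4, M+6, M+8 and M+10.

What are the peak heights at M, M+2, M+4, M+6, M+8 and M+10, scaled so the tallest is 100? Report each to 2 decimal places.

The 5 Rb atoms are independent, so intensities follow the terms of (0.7217 + 0.2783)^5.
P(M) = 0.7217^5 = 0.195787
P(M+2) = 5 × 0.7217^4 × 0.2783^1 = 0.377494
P(M+4) = 10 × 0.7217^3 × 0.2783^2 = 0.291136
P(M+6) = 10 × 0.7217^2 × 0.2783^3 = 0.112267
P(M+8) = 5 × 0.7217^1 × 0.2783^4 = 0.021646
P(M+10) = 0.2783^5 = 0.001669
The M+2 peak is largest (0.377494); scaling to 100 gives 51.86 : 100.00 : 77.12 : 29.74 : 5.73 : 0.44.

51.86 : 100.00 : 77.12 : 29.74 : 5.73 : 0.44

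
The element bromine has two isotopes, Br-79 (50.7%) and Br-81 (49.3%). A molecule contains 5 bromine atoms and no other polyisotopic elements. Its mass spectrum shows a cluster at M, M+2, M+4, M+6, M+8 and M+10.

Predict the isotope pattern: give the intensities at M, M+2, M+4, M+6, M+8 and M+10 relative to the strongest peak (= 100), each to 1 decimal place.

10.6 : 51.4 : 100.0 : 97.2 : 47.3 : 9.2

Expanding (0.507 + 0.493)^5:
P(M) = 0.507^5 = 0.033500
P(M+2) = 5 × 0.507^4 × 0.493^1 = 0.162873
P(M+4) = 10 × 0.507^3 × 0.493^2 = 0.316751
P(M+6) = 10 × 0.507^2 × 0.493^3 = 0.308004
P(M+8) = 5 × 0.507^1 × 0.493^4 = 0.149750
P(M+10) = 0.493^5 = 0.029123
The M+4 peak is largest (0.316751); scaling to 100 gives 10.6 : 51.4 : 100.0 : 97.2 : 47.3 : 9.2.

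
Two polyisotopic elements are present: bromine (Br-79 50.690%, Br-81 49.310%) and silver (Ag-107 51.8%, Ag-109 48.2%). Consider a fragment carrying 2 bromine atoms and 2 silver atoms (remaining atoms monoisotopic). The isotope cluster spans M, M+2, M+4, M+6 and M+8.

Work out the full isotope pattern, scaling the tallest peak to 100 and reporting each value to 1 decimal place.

Bromine pattern (n=2): 0.25694761 : 0.49990478 : 0.24314761
Silver pattern (n=2): 0.268324 : 0.499352 : 0.232324
Convolve the two distributions (both contribute in 2-u steps):
  M: 0.25694761×0.268324 = 0.068945
  M+2: 0.25694761×0.499352 + 0.49990478×0.268324 = 0.262444
  M+4: 0.25694761×0.232324 + 0.49990478×0.499352 + 0.24314761×0.268324 = 0.374566
  M+6: 0.49990478×0.232324 + 0.24314761×0.499352 = 0.237556
  M+8: 0.24314761×0.232324 = 0.056489
Scale to base peak (0.374566) = 100: 18.4 : 70.1 : 100.0 : 63.4 : 15.1

18.4 : 70.1 : 100.0 : 63.4 : 15.1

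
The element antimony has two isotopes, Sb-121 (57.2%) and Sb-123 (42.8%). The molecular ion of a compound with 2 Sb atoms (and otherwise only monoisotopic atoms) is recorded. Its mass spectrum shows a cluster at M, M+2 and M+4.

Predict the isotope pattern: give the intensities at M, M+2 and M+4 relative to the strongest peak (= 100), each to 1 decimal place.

66.8 : 100.0 : 37.4

The 2 Sb atoms are independent, so intensities follow the terms of (0.572 + 0.428)^2.
P(M) = 0.572^2 = 0.327184
P(M+2) = 2 × 0.572^1 × 0.428^1 = 0.489632
P(M+4) = 0.428^2 = 0.183184
The M+2 peak is largest (0.489632); scaling to 100 gives 66.8 : 100.0 : 37.4.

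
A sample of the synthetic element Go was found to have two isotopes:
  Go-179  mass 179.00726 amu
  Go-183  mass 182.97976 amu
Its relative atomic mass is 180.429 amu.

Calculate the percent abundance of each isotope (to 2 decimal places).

With x = fraction of Go-179 (so Go-183 is 1 − x):
179.00726·x + 182.97976·(1 − x) = 180.429
(179.00726 − 182.97976)·x = 180.429 − 182.97976
x = -2.55076 / -3.97250 = 0.64210 → 64.21% Go-179, 35.79% Go-183.

Go-179: 64.21%, Go-183: 35.79%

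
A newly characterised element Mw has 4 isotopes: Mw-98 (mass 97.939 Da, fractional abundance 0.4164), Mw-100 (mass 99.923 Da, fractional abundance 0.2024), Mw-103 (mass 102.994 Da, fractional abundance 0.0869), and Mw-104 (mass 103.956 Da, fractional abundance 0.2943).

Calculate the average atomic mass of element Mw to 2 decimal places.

The abundance-weighted mean is 0.4164 × 97.939 + 0.2024 × 99.923 + 0.0869 × 102.994 + 0.2943 × 103.956
= 40.7818 + 20.2244 + 8.9502 + 30.5943 = 100.5507 Da

100.55 Da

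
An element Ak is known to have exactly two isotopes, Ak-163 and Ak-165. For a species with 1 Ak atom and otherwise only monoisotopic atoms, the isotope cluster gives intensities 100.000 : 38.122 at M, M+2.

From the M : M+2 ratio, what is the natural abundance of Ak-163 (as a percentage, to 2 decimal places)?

72.40%

Let p = fractional abundance of Ak-163. I(M+2)/I(M) = [C(1,1)·p^0·(1−p)] / p^1 = 1·(1−p)/p = 38.122/100.000 = 0.3812
(1−p)/p = 0.3812/1 = 0.3812  ⇒  p = 1/(1 + 0.3812) = 0.7240
Ak-163: 72.40%, Ak-165: 27.60%.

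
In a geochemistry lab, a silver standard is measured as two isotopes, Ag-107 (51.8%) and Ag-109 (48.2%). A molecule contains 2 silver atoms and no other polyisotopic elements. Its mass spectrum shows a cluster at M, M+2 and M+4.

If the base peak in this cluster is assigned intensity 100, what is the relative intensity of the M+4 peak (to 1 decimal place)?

Term probabilities: M 0.2683, M+2 0.4994, M+4 0.2323. Base peak = M+2.
P(M+2) = C(2,1) × 0.518^1 × 0.482^1 = 2 × 0.5180 × 0.4820 = 0.499352 (base)
P(M+4) = C(2,2) × 0.518^0 × 0.482^2 = 1 × 1.0000 × 0.232324 = 0.232324
Relative intensity = 0.232324 / 0.499352 × 100 = 46.5

46.5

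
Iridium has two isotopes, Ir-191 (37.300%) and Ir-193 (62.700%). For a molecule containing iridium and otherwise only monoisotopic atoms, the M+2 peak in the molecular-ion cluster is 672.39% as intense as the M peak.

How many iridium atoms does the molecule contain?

For n independent Ir atoms, I(M+2)/I(M) = n · (abundance Ir-193) / (abundance Ir-191) = n · 0.62700/0.37300.
n = 6.7239 × 0.37300/0.62700 = 4.00 ≈ 4

4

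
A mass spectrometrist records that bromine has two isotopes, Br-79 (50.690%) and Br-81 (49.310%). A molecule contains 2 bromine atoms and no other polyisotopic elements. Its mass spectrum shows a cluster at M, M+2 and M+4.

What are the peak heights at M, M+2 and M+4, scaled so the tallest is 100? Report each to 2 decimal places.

The 2 Br atoms are independent, so intensities follow the terms of (0.50690 + 0.49310)^2.
P(M) = 0.50690^2 = 0.256948
P(M+2) = 2 × 0.50690^1 × 0.49310^1 = 0.499905
P(M+4) = 0.49310^2 = 0.243148
The M+2 peak is largest (0.499905); scaling to 100 gives 51.40 : 100.00 : 48.64.

51.40 : 100.00 : 48.64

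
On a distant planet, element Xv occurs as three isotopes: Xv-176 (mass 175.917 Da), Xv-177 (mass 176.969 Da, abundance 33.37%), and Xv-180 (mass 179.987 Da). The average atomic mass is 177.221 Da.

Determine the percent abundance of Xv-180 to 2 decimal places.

23.41%

The remaining 66.63% is split between Xv-176 (fraction x) and Xv-180 (fraction 0.6663 − x).
Substituting: 175.917x + 179.987(0.6663 − x) = 118.1664447
(175.917 − 179.987)x = -1.7588934  ⇒  x = 0.43216, y = 0.23414
Xv-176: 43.22%, Xv-180: 23.41%.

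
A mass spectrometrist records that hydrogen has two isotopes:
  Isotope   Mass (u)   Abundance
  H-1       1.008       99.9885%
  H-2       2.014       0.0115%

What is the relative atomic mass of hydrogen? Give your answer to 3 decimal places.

1.008 u

Average mass = Σ (abundance × isotope mass) = 0.999885 × 1.008 + 0.000115 × 2.014
= 1.0079 + 0.0002 = 1.0081 u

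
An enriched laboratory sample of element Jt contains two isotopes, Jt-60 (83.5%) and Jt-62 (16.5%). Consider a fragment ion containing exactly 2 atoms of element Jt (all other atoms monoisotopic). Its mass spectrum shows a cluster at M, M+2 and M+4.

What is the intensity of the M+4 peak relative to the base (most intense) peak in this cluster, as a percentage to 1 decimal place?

3.9%

(0.835 + 0.165)^2 gives M 0.6972, M+2 0.2756, M+4 0.0272; the largest is M.
P(M) = C(2,0) × 0.835^2 × 0.165^0 = 1 × 0.697225 × 1.0000 = 0.697225 (base)
P(M+4) = C(2,2) × 0.835^0 × 0.165^2 = 1 × 1.0000 × 0.027225 = 0.027225
Relative intensity = 0.027225 / 0.697225 × 100 = 3.9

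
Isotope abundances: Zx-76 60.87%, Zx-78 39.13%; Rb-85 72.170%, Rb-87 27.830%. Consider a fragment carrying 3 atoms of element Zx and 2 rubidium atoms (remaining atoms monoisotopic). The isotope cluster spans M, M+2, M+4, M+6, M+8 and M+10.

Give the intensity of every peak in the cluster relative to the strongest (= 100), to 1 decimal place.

34.8 : 93.9 : 100.0 : 52.5 : 13.5 : 1.4

Element Zx pattern (n=3): 0.2255329 : 0.43494837 : 0.27960456 : 0.05991417
Rubidium pattern (n=2): 0.52085089 : 0.40169822 : 0.07745089
Convolve the two distributions (both contribute in 2-u steps):
  M: 0.2255329×0.52085089 = 0.117469
  M+2: 0.2255329×0.40169822 + 0.43494837×0.52085089 = 0.317139
  M+4: 0.2255329×0.07745089 + 0.43494837×0.40169822 + 0.27960456×0.52085089 = 0.337818
  M+6: 0.43494837×0.07745089 + 0.27960456×0.40169822 + 0.05991417×0.52085089 = 0.177210
  M+8: 0.27960456×0.07745089 + 0.05991417×0.40169822 = 0.045723
  M+10: 0.05991417×0.07745089 = 0.004640
Scale to base peak (0.337818) = 100: 34.8 : 93.9 : 100.0 : 52.5 : 13.5 : 1.4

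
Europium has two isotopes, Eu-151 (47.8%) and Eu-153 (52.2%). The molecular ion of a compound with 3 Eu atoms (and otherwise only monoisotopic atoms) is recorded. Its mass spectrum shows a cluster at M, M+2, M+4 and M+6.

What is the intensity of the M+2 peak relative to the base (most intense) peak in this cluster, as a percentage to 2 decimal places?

91.57%

Term probabilities: M 0.1092, M+2 0.3578, M+4 0.3907, M+6 0.1422. Base peak = M+4.
P(M+4) = C(3,2) × 0.478^1 × 0.522^2 = 3 × 0.4780 × 0.272484 = 0.390742 (base)
P(M+2) = C(3,1) × 0.478^2 × 0.522^1 = 3 × 0.228484 × 0.5220 = 0.357806
Relative intensity = 0.357806 / 0.390742 × 100 = 91.57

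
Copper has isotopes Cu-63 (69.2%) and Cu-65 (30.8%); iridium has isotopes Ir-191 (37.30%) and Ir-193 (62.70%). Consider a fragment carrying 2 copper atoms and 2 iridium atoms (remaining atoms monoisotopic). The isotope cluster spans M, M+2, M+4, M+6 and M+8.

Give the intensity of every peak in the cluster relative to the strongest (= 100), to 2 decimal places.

Copper pattern (n=2): 0.478864 : 0.426272 : 0.094864
Iridium pattern (n=2): 0.139129 : 0.467742 : 0.393129
Convolve the two distributions (both contribute in 2-u steps):
  M: 0.478864×0.139129 = 0.066624
  M+2: 0.478864×0.467742 + 0.426272×0.139129 = 0.283292
  M+4: 0.478864×0.393129 + 0.426272×0.467742 + 0.094864×0.139129 = 0.400839
  M+6: 0.426272×0.393129 + 0.094864×0.467742 = 0.211952
  M+8: 0.094864×0.393129 = 0.037294
Scale to base peak (0.400839) = 100: 16.62 : 70.67 : 100.00 : 52.88 : 9.30

16.62 : 70.67 : 100.00 : 52.88 : 9.30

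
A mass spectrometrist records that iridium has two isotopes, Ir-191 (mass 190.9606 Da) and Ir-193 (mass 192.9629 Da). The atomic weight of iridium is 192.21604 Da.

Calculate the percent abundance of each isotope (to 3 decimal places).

Ir-191: 37.300%, Ir-193: 62.700%

Writing the weighted mean with unknown fraction x of Ir-191:
190.9606·x + 192.9629·(1 − x) = 192.21604
(190.9606 − 192.9629)·x = 192.21604 − 192.9629
x = -0.74686 / -2.0023 = 0.37300 → 37.300% Ir-191, 62.700% Ir-193.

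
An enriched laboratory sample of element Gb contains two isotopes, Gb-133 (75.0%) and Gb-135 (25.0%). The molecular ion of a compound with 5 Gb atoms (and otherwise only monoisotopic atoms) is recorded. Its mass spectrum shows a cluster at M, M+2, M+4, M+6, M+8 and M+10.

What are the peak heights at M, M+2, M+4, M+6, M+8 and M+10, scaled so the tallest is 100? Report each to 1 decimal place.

Each Gb atom is independently Gb-133 (p = 0.750) or Gb-135 (q = 0.250); the cluster is the binomial expansion (p + q)^5.
P(M) = 0.750^5 = 0.237305
P(M+2) = 5 × 0.750^4 × 0.250^1 = 0.395508
P(M+4) = 10 × 0.750^3 × 0.250^2 = 0.263672
P(M+6) = 10 × 0.750^2 × 0.250^3 = 0.087891
P(M+8) = 5 × 0.750^1 × 0.250^4 = 0.014648
P(M+10) = 0.250^5 = 0.000977
The M+2 peak is largest (0.395508); scaling to 100 gives 60.0 : 100.0 : 66.7 : 22.2 : 3.7 : 0.2.

60.0 : 100.0 : 66.7 : 22.2 : 3.7 : 0.2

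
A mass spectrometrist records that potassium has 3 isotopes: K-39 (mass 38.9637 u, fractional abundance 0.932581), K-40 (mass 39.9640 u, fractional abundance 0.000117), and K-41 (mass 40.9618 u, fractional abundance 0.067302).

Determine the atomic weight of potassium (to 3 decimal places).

39.098 u

The abundance-weighted mean is 0.932581 × 38.9637 + 0.000117 × 39.9640 + 0.067302 × 40.9618
= 36.33681 + 0.00468 + 2.75681 = 39.09830 u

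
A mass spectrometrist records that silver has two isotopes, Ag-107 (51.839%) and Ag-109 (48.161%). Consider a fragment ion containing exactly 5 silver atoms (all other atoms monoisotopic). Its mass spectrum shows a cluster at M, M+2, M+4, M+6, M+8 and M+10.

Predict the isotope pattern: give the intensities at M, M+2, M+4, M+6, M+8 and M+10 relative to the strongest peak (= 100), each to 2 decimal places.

11.59 : 53.82 : 100.00 : 92.90 : 43.16 : 8.02

Each Ag atom is independently Ag-107 (p = 0.51839) or Ag-109 (q = 0.48161); the cluster is the binomial expansion (p + q)^5.
P(M) = 0.51839^5 = 0.037435
P(M+2) = 5 × 0.51839^4 × 0.48161^1 = 0.173897
P(M+4) = 10 × 0.51839^3 × 0.48161^2 = 0.323118
P(M+6) = 10 × 0.51839^2 × 0.48161^3 = 0.300192
P(M+8) = 5 × 0.51839^1 × 0.48161^4 = 0.139447
P(M+10) = 0.48161^5 = 0.025911
The M+4 peak is largest (0.323118); scaling to 100 gives 11.59 : 53.82 : 100.00 : 92.90 : 43.16 : 8.02.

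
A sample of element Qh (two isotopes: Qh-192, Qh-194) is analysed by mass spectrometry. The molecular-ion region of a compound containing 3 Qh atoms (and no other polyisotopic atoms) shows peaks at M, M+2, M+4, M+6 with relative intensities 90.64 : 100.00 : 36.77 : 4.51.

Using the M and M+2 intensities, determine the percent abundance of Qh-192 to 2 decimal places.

Write p for the Qh-192 fraction. I(M+2)/I(M) = [C(3,1)·p^2·(1−p)] / p^3 = 3·(1−p)/p = 100.00/90.64 = 1.1033
(1−p)/p = 1.1033/3 = 0.3678  ⇒  p = 1/(1 + 0.3678) = 0.7311
Qh-192: 73.11%, Qh-194: 26.89%.

73.11%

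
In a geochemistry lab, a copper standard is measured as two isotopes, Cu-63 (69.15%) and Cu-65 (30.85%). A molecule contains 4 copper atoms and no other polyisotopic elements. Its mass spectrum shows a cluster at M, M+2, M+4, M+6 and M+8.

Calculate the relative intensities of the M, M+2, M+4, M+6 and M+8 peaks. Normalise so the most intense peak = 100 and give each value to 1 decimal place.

56.0 : 100.0 : 66.9 : 19.9 : 2.2

The 4 Cu atoms are independent, so intensities follow the terms of (0.6915 + 0.3085)^4.
P(M) = 0.6915^4 = 0.228649
P(M+2) = 4 × 0.6915^3 × 0.3085^1 = 0.408030
P(M+4) = 6 × 0.6915^2 × 0.3085^2 = 0.273052
P(M+6) = 4 × 0.6915^1 × 0.3085^3 = 0.081212
P(M+8) = 0.3085^4 = 0.009058
The M+2 peak is largest (0.408030); scaling to 100 gives 56.0 : 100.0 : 66.9 : 19.9 : 2.2.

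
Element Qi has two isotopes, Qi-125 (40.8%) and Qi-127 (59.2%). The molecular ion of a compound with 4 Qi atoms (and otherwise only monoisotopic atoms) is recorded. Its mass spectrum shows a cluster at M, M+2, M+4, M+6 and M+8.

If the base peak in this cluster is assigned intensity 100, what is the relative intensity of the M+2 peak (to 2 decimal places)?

45.95

Term probabilities: M 0.0277, M+2 0.1608, M+4 0.3500, M+6 0.3386, M+8 0.1228. Base peak = M+4.
P(M+4) = C(4,2) × 0.408^2 × 0.592^2 = 6 × 0.166464 × 0.350464 = 0.350038 (base)
P(M+2) = C(4,1) × 0.408^3 × 0.592^1 = 4 × 0.06791731 × 0.5920 = 0.160828
Relative intensity = 0.160828 / 0.350038 × 100 = 45.95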